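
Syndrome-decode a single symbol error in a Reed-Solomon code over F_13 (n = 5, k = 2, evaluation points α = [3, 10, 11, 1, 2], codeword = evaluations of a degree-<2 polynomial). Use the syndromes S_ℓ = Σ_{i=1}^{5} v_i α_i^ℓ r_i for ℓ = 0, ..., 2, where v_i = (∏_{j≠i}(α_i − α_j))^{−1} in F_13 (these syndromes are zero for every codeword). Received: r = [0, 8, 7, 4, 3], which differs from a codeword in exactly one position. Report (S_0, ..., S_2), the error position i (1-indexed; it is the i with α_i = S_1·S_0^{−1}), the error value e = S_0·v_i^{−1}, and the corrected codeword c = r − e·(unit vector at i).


S = (3, 9, 1), error at position 1, error magnitude e = 11, c = [2, 8, 7, 4, 3].

Step 1: column multipliers v_i = (∏_{j≠i}(α_i − α_j))^{−1} mod 13.
  i = 1 (α = 3): (3−10)(3−11)(3−1)(3−2) = (−7)·(−8)·2·1 = 112 ≡ 8, so v_1 = 8^{−1} = 5 (mod 13).
  i = 2 (α = 10): (10−3)(10−11)(10−1)(10−2) = 7·(−1)·9·8 = −504 ≡ 3, so v_2 = 3^{−1} = 9 (mod 13).
  i = 3 (α = 11): (11−3)(11−10)(11−1)(11−2) = 8·1·10·9 = 720 ≡ 5, so v_3 = 5^{−1} = 8 (mod 13).
  i = 4 (α = 1): (1−3)(1−10)(1−11)(1−2) = (−2)·(−9)·(−10)·(−1) = 180 ≡ 11, so v_4 = 11^{−1} = 6 (mod 13).
  i = 5 (α = 2): (2−3)(2−10)(2−11)(2−1) = (−1)·(−8)·(−9)·1 = −72 ≡ 6, so v_5 = 6^{−1} = 11 (mod 13).
  v = [5, 9, 8, 6, 11].
Step 2: syndromes of r = [0, 8, 7, 4, 3] (all sums mod 13).
  S_0 = Σ v_i r_i = 5·0 + 9·8 + 8·7 + 6·4 + 11·3 = 185 ≡ 3.
  S_1 = Σ v_i α_i r_i = 5·3·0 + 9·10·8 + 8·11·7 + 6·1·4 + 11·2·3 = 1426 ≡ 9.
  α_i^2 mod 13 = [9, 9, 4, 1, 4].
  S_2 = Σ v_i α_i^2 r_i = 5·9·0 + 9·9·8 + 8·4·7 + 6·1·4 + 11·4·3 = 1028 ≡ 1.
  S = (3, 9, 1) ≠ 0, so r is not a codeword (an error is present).
Step 3: locate the error. For a single error e at position i, S_ℓ = v_i·e·α_i^ℓ, so α_err = S_1/S_0.
  S_0^{−1} = 3^{−1} = 9 (mod 13), so α_err = 9·9 = 81 ≡ 3 = α_1. Error position i = 1.
  Consistency check: S_2/S_1 = 1·3 = 3 ≡ 3 = α_err ✓ (single-error assumption holds).
Step 4: error magnitude e = S_0/v_1 = S_0·∏_{j≠1}(α_1 − α_j) = 3·8 = 24 ≡ 11 (mod 13).
Step 5: correct position 1: c_1 = r_1 − e = 0 − 11 ≡ 2 (mod 13). Hence c = [2, 8, 7, 4, 3].
  Check: interpolating c through the α_i gives m(x) = 5 + 12·x (degree < 2) with m(α_i) = c_i for every i, so c is indeed a codeword.


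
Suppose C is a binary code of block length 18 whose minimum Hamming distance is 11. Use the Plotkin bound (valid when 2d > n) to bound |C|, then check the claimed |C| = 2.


Plotkin bound M ≤ 4; given |C| = 2 ≤ bound (satisfied).

Check applicability: 2d = 22, n = 18.
2d − n = 4 > 0, so Plotkin applies.
Compute d/(2d−n) = 11/4 ≈ 2.7500.
⌊d/(2d−n)⌋ = 2.
Plotkin bound: M ≤ 2·2 = 4.
Given |C| = 2, check: satisfied.
This |C| is below the Plotkin bound.


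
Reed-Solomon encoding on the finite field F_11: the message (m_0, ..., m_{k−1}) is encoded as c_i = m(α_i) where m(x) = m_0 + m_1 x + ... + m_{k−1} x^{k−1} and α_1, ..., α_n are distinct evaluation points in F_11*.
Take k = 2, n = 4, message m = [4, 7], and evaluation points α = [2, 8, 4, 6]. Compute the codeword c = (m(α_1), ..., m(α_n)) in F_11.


c = [7, 5, 10, 2]

Message polynomial: m(x) = 4 + 7·x (mod 11).
For each evaluation point α_i, compute m(α_i) mod 11:
  α_1 = 2: Horner steps 7 → 7, so m(2) = 7.
  α_2 = 8: Horner steps 7 → 5, so m(8) = 5.
  α_3 = 4: Horner steps 7 → 10, so m(4) = 10.
  α_4 = 6: Horner steps 7 → 2, so m(6) = 2.
Codeword c = [7, 5, 10, 2] ∈ F_11^4.


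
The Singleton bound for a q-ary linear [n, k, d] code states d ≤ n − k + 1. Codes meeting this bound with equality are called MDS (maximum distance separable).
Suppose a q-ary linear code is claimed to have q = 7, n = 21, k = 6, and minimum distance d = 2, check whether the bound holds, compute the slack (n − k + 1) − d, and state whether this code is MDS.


Singleton RHS = n − k + 1 = 16, slack = 14, bound satisfied, not MDS.

Singleton bound: d ≤ n − k + 1.
Here n = 21, k = 6, so n − k + 1 = 16.
Given d = 2, check d ≤ 16: YES.
Slack = (n − k + 1) − d = 14.
The code is NOT MDS (slack = 14 > 0).
Description: the claimed parameters are [21, 6, 2]_7; such a code would be non-MDS.


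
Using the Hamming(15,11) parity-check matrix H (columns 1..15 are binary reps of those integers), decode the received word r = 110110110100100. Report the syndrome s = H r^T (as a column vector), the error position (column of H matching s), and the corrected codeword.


s = (1, 0, 1, 0)^T, error position = 10, corrected codeword c = 110110110000100

Compute s = H r^T mod 2 one row at a time:
  s_1 = 1 + 0 + 1 + 0 + 0 + 1 + 0 + 0 = 3 ≡ 1 (mod 2).
  s_2 = 1 + 1 + 0 + 1 + 0 + 1 + 0 + 0 = 4 ≡ 0 (mod 2).
  s_3 = 1 + 0 + 0 + 1 + 1 + 0 + 0 + 0 = 3 ≡ 1 (mod 2).
  s_4 = 1 + 0 + 1 + 1 + 0 + 0 + 1 + 0 = 4 ≡ 0 (mod 2).
s = (1, 0, 1, 0)^T — this equals column 10 of H (binary 1010), so error is at position 10.
Correct: flip bit 10 of r = 110110110100100 to get c = 110110110000100.


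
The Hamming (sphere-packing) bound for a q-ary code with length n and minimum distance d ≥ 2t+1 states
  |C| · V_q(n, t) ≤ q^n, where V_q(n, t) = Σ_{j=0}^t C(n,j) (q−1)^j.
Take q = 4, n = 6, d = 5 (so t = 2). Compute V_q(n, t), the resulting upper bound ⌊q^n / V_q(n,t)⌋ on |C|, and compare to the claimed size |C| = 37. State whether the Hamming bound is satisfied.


V_q(n, t) = 154, q^n = 4096, Hamming bound = 26, |C| = 37 > bound (violated).

Step 1: Compute V_q(n, t) = Σ_{j=0}^2 C(n, j) (q−1)^j.
  j = 0: C(6,0)·(3)^0 = 1·1 = 1.
  j = 1: C(6,1)·(3)^1 = 6·3 = 18.
  j = 2: C(6,2)·(3)^2 = 15·9 = 135.
  V_q(n, t) = 1 + 18 + 135 = 154.
Step 2: q^n = 4^6 = 4096.
Step 3: Hamming bound ⌊q^n / V_q(n,t)⌋ = ⌊4096/154⌋ = 26.
Step 4: Compare |C| = 37 to 26: violated.
The claimed |C| lies above the Hamming bound, so no 4-ary code of length 6 with d ≥ 5 can have 37 codewords.


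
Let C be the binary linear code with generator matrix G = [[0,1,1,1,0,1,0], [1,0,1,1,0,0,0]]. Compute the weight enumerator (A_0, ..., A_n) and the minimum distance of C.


Weight distribution: A_0 = 1, A_3 = 2, A_4 = 1. Minimum distance d = 3.

Enumerate all 2^2 = 4 messages m ∈ F_2^2.
For each, compute codeword c = mG in F_2^7, then tally its weight.
  m = 00 → c = 0000000, weight = 0.
  m = 10 → c = 0111010, weight = 4.
  m = 01 → c = 1011000, weight = 3.
  m = 11 → c = 1100010, weight = 3.
Tally weights:
  weight 0: 1 codewords.
  weight 3: 2 codewords.
  weight 4: 1 codewords.
Minimum distance d = smallest w > 0 with A_w > 0 = 3.
Sanity: Σ A_w = 4 = 2^2 = 4 ✓.


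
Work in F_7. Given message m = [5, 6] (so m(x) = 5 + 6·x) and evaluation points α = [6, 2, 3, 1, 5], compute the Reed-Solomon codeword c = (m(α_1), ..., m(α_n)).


c = [6, 3, 2, 4, 0]

Message polynomial: m(x) = 5 + 6·x (mod 7).
For each evaluation point α_i, compute m(α_i) mod 7:
  α_1 = 6: Horner steps 6 → 6, so m(6) = 6.
  α_2 = 2: Horner steps 6 → 3, so m(2) = 3.
  α_3 = 3: Horner steps 6 → 2, so m(3) = 2.
  α_4 = 1: Horner steps 6 → 4, so m(1) = 4.
  α_5 = 5: Horner steps 6 → 0, so m(5) = 0.
Codeword c = [6, 3, 2, 4, 0] ∈ F_7^5.


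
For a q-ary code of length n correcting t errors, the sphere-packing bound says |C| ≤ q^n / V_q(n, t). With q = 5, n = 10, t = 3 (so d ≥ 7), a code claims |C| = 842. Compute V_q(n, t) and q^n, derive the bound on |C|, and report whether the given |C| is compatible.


V_q(n, t) = 8441, q^n = 9765625, Hamming bound = 1156, |C| = 842 ≤ bound (satisfied).

Step 1: Compute V_q(n, t) = Σ_{j=0}^3 C(n, j) (q−1)^j.
  j = 0: C(10,0)·(4)^0 = 1·1 = 1.
  j = 1: C(10,1)·(4)^1 = 10·4 = 40.
  j = 2: C(10,2)·(4)^2 = 45·16 = 720.
  j = 3: C(10,3)·(4)^3 = 120·64 = 7680.
  V_q(n, t) = 1 + 40 + 720 + 7680 = 8441.
Step 2: q^n = 5^10 = 9765625.
Step 3: Hamming bound ⌊q^n / V_q(n,t)⌋ = ⌊9765625/8441⌋ = 1156.
Step 4: Compare |C| = 842 to 1156: satisfied.
The claimed |C| lies below the Hamming bound.


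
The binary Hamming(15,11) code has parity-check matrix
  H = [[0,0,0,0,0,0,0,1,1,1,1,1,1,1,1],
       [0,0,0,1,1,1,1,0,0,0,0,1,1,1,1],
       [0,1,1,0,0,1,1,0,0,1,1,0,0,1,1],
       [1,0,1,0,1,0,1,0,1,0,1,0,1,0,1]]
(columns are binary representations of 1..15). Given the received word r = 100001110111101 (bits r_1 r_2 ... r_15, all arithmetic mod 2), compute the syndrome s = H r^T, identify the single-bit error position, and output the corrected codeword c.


s = (0, 1, 1, 1)^T, error position = 7, corrected codeword c = 100001010111101

Compute s = H r^T mod 2 one row at a time:
  s_1 = 1 + 0 + 1 + 1 + 1 + 1 + 0 + 1 = 6 ≡ 0 (mod 2).
  s_2 = 0 + 0 + 1 + 1 + 1 + 1 + 0 + 1 = 5 ≡ 1 (mod 2).
  s_3 = 0 + 0 + 1 + 1 + 1 + 1 + 0 + 1 = 5 ≡ 1 (mod 2).
  s_4 = 1 + 0 + 0 + 1 + 0 + 1 + 1 + 1 = 5 ≡ 1 (mod 2).
s = (0, 1, 1, 1)^T — this equals column 7 of H (binary 0111), so error is at position 7.
Correct: flip bit 7 of r = 100001110111101 to get c = 100001010111101.


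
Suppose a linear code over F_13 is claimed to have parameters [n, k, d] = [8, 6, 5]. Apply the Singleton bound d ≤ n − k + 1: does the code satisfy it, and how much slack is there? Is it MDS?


Singleton RHS = n − k + 1 = 3, slack = -2, bound violated (no such code; not MDS).

Singleton bound: d ≤ n − k + 1.
Here n = 8, k = 6, so n − k + 1 = 3.
Given d = 5, check d ≤ 3: NO.
Slack = (n − k + 1) − d = -2.
The slack is negative: d = 5 exceeds n − k + 1 = 3 by 2, so the Singleton bound is violated and no linear [8, 6, 5]_13 code can exist. In particular it is not MDS (MDS requires d = n − k + 1 exactly).
Description: the claimed parameters are [8, 6, 5]_13; such a code would be impossible (violates the Singleton bound).


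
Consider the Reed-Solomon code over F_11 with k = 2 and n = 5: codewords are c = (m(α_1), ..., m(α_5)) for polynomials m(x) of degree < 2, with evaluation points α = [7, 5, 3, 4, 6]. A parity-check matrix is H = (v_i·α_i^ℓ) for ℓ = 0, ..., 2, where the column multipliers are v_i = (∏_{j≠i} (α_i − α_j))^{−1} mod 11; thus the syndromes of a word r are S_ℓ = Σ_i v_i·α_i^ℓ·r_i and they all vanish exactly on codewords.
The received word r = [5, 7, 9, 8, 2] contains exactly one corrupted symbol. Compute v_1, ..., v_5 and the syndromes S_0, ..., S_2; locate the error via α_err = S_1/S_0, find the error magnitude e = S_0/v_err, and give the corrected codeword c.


S = (8, 4, 2), error at position 5, error magnitude e = 7, c = [5, 7, 9, 8, 6].

Step 1: column multipliers v_i = (∏_{j≠i}(α_i − α_j))^{−1} mod 11.
  i = 1 (α = 7): (7−5)(7−3)(7−4)(7−6) = 2·4·3·1 = 24 ≡ 2, so v_1 = 2^{−1} = 6 (mod 11).
  i = 2 (α = 5): (5−7)(5−3)(5−4)(5−6) = (−2)·2·1·(−1) = 4 ≡ 4, so v_2 = 4^{−1} = 3 (mod 11).
  i = 3 (α = 3): (3−7)(3−5)(3−4)(3−6) = (−4)·(−2)·(−1)·(−3) = 24 ≡ 2, so v_3 = 2^{−1} = 6 (mod 11).
  i = 4 (α = 4): (4−7)(4−5)(4−3)(4−6) = (−3)·(−1)·1·(−2) = −6 ≡ 5, so v_4 = 5^{−1} = 9 (mod 11).
  i = 5 (α = 6): (6−7)(6−5)(6−3)(6−4) = (−1)·1·3·2 = −6 ≡ 5, so v_5 = 5^{−1} = 9 (mod 11).
  v = [6, 3, 6, 9, 9].
Step 2: syndromes of r = [5, 7, 9, 8, 2] (all sums mod 11).
  S_0 = Σ v_i r_i = 6·5 + 3·7 + 6·9 + 9·8 + 9·2 = 195 ≡ 8.
  S_1 = Σ v_i α_i r_i = 6·7·5 + 3·5·7 + 6·3·9 + 9·4·8 + 9·6·2 = 873 ≡ 4.
  α_i^2 mod 11 = [5, 3, 9, 5, 3].
  S_2 = Σ v_i α_i^2 r_i = 6·5·5 + 3·3·7 + 6·9·9 + 9·5·8 + 9·3·2 = 1113 ≡ 2.
  S = (8, 4, 2) ≠ 0, so r is not a codeword (an error is present).
Step 3: locate the error. For a single error e at position i, S_ℓ = v_i·e·α_i^ℓ, so α_err = S_1/S_0.
  S_0^{−1} = 8^{−1} = 7 (mod 11), so α_err = 4·7 = 28 ≡ 6 = α_5. Error position i = 5.
  Consistency check: S_2/S_1 = 2·3 = 6 ≡ 6 = α_err ✓ (single-error assumption holds).
Step 4: error magnitude e = S_0/v_5 = S_0·∏_{j≠5}(α_5 − α_j) = 8·5 = 40 ≡ 7 (mod 11).
Step 5: correct position 5: c_5 = r_5 − e = 2 − 7 ≡ 6 (mod 11). Hence c = [5, 7, 9, 8, 6].
  Check: interpolating c through the α_i gives m(x) = 1 + 10·x (degree < 2) with m(α_i) = c_i for every i, so c is indeed a codeword.


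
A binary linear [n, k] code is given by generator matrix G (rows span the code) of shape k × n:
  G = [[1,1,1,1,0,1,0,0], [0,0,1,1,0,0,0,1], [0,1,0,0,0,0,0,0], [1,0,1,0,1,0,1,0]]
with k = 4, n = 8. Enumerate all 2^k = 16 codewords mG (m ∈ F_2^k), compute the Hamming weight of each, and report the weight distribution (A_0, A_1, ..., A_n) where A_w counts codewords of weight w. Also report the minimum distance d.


Weight distribution: A_0 = 1, A_1 = 1, A_3 = 2, A_4 = 5, A_5 = 5, A_6 = 2. Minimum distance d = 1.

Enumerate all 2^4 = 16 messages m ∈ F_2^4.
For each, compute codeword c = mG in F_2^8, then tally its weight.
  m = 0000 → c = 00000000, weight = 0.
  m = 1000 → c = 11110100, weight = 5.
  m = 0100 → c = 00110001, weight = 3.
  m = 1100 → c = 11000101, weight = 4.
  m = 0010 → c = 01000000, weight = 1.
  m = 1010 → c = 10110100, weight = 4.
  m = 0110 → c = 01110001, weight = 4.
  m = 1110 → c = 10000101, weight = 3.
  m = 0001 → c = 10101010, weight = 4.
  m = 1001 → c = 01011110, weight = 5.
  m = 0101 → c = 10011011, weight = 5.
  m = 1101 → c = 01101111, weight = 6.
  m = 0011 → c = 11101010, weight = 5.
  m = 1011 → c = 00011110, weight = 4.
  m = 0111 → c = 11011011, weight = 6.
  m = 1111 → c = 00101111, weight = 5.
Tally weights:
  weight 0: 1 codewords.
  weight 1: 1 codewords.
  weight 3: 2 codewords.
  weight 4: 5 codewords.
  weight 5: 5 codewords.
  weight 6: 2 codewords.
Minimum distance d = smallest w > 0 with A_w > 0 = 1.
Sanity: Σ A_w = 16 = 2^4 = 16 ✓.


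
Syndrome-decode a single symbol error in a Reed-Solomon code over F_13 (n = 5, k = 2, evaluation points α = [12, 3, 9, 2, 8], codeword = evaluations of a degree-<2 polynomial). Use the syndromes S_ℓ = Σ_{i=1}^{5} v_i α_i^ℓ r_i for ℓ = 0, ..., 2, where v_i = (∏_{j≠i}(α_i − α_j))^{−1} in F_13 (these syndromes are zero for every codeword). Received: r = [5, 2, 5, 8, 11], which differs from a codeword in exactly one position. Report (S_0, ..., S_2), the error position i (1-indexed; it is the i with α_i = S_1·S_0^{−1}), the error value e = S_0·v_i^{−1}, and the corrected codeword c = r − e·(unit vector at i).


S = (5, 8, 5), error at position 1, error magnitude e = 5, c = [0, 2, 5, 8, 11].

Step 1: column multipliers v_i = (∏_{j≠i}(α_i − α_j))^{−1} mod 13.
  i = 1 (α = 12): (12−3)(12−9)(12−2)(12−8) = 9·3·10·4 = 1080 ≡ 1, so v_1 = 1^{−1} = 1 (mod 13).
  i = 2 (α = 3): (3−12)(3−9)(3−2)(3−8) = (−9)·(−6)·1·(−5) = −270 ≡ 3, so v_2 = 3^{−1} = 9 (mod 13).
  i = 3 (α = 9): (9−12)(9−3)(9−2)(9−8) = (−3)·6·7·1 = −126 ≡ 4, so v_3 = 4^{−1} = 10 (mod 13).
  i = 4 (α = 2): (2−12)(2−3)(2−9)(2−8) = (−10)·(−1)·(−7)·(−6) = 420 ≡ 4, so v_4 = 4^{−1} = 10 (mod 13).
  i = 5 (α = 8): (8−12)(8−3)(8−9)(8−2) = (−4)·5·(−1)·6 = 120 ≡ 3, so v_5 = 3^{−1} = 9 (mod 13).
  v = [1, 9, 10, 10, 9].
Step 2: syndromes of r = [5, 2, 5, 8, 11] (all sums mod 13).
  S_0 = Σ v_i r_i = 1·5 + 9·2 + 10·5 + 10·8 + 9·11 = 252 ≡ 5.
  S_1 = Σ v_i α_i r_i = 1·12·5 + 9·3·2 + 10·9·5 + 10·2·8 + 9·8·11 = 1516 ≡ 8.
  α_i^2 mod 13 = [1, 9, 3, 4, 12].
  S_2 = Σ v_i α_i^2 r_i = 1·1·5 + 9·9·2 + 10·3·5 + 10·4·8 + 9·12·11 = 1825 ≡ 5.
  S = (5, 8, 5) ≠ 0, so r is not a codeword (an error is present).
Step 3: locate the error. For a single error e at position i, S_ℓ = v_i·e·α_i^ℓ, so α_err = S_1/S_0.
  S_0^{−1} = 5^{−1} = 8 (mod 13), so α_err = 8·8 = 64 ≡ 12 = α_1. Error position i = 1.
  Consistency check: S_2/S_1 = 5·5 = 25 ≡ 12 = α_err ✓ (single-error assumption holds).
Step 4: error magnitude e = S_0/v_1 = S_0·∏_{j≠1}(α_1 − α_j) = 5·1 = 5 ≡ 5 (mod 13).
Step 5: correct position 1: c_1 = r_1 − e = 5 − 5 ≡ 0 (mod 13). Hence c = [0, 2, 5, 8, 11].
  Check: interpolating c through the α_i gives m(x) = 7 + 7·x (degree < 2) with m(α_i) = c_i for every i, so c is indeed a codeword.


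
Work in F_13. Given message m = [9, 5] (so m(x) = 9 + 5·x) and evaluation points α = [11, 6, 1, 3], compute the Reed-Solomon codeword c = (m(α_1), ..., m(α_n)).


c = [12, 0, 1, 11]

Message polynomial: m(x) = 9 + 5·x (mod 13).
For each evaluation point α_i, compute m(α_i) mod 13:
  α_1 = 11: Horner steps 5 → 12, so m(11) = 12.
  α_2 = 6: Horner steps 5 → 0, so m(6) = 0.
  α_3 = 1: Horner steps 5 → 1, so m(1) = 1.
  α_4 = 3: Horner steps 5 → 11, so m(3) = 11.
Codeword c = [12, 0, 1, 11] ∈ F_13^4.


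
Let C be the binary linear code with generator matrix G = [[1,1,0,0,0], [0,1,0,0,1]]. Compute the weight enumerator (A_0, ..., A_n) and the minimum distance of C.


Weight distribution: A_0 = 1, A_2 = 3. Minimum distance d = 2.

Enumerate all 2^2 = 4 messages m ∈ F_2^2.
For each, compute codeword c = mG in F_2^5, then tally its weight.
  m = 00 → c = 00000, weight = 0.
  m = 10 → c = 11000, weight = 2.
  m = 01 → c = 01001, weight = 2.
  m = 11 → c = 10001, weight = 2.
Tally weights:
  weight 0: 1 codewords.
  weight 2: 3 codewords.
Minimum distance d = smallest w > 0 with A_w > 0 = 2.
Sanity: Σ A_w = 4 = 2^2 = 4 ✓.


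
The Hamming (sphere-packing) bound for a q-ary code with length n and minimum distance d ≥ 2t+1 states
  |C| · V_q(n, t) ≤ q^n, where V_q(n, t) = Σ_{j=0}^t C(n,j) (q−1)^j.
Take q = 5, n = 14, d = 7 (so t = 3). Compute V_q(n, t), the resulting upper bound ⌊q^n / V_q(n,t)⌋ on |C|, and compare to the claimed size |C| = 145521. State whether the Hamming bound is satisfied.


V_q(n, t) = 24809, q^n = 6103515625, Hamming bound = 246020, |C| = 145521 ≤ bound (satisfied).

Step 1: Compute V_q(n, t) = Σ_{j=0}^3 C(n, j) (q−1)^j.
  j = 0: C(14,0)·(4)^0 = 1·1 = 1.
  j = 1: C(14,1)·(4)^1 = 14·4 = 56.
  j = 2: C(14,2)·(4)^2 = 91·16 = 1456.
  j = 3: C(14,3)·(4)^3 = 364·64 = 23296.
  V_q(n, t) = 1 + 56 + 1456 + 23296 = 24809.
Step 2: q^n = 5^14 = 6103515625.
Step 3: Hamming bound ⌊q^n / V_q(n,t)⌋ = ⌊6103515625/24809⌋ = 246020.
Step 4: Compare |C| = 145521 to 246020: satisfied.
The claimed |C| lies below the Hamming bound.


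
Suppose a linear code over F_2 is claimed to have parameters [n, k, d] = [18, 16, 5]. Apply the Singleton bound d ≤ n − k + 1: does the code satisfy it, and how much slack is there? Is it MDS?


Singleton RHS = n − k + 1 = 3, slack = -2, bound violated (no such code; not MDS).

Singleton bound: d ≤ n − k + 1.
Here n = 18, k = 16, so n − k + 1 = 3.
Given d = 5, check d ≤ 3: NO.
Slack = (n − k + 1) − d = -2.
The slack is negative: d = 5 exceeds n − k + 1 = 3 by 2, so the Singleton bound is violated and no linear [18, 16, 5]_2 code can exist. In particular it is not MDS (MDS requires d = n − k + 1 exactly).
Description: the claimed parameters are [18, 16, 5]_2; such a code would be impossible (violates the Singleton bound).


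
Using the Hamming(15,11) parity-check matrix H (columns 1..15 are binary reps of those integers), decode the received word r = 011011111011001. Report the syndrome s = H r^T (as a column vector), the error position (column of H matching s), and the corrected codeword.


s = (1, 1, 0, 0)^T, error position = 12, corrected codeword c = 011011111010001

Compute s = H r^T mod 2 one row at a time:
  s_1 = 1 + 1 + 0 + 1 + 1 + 0 + 0 + 1 = 5 ≡ 1 (mod 2).
  s_2 = 0 + 1 + 1 + 1 + 1 + 0 + 0 + 1 = 5 ≡ 1 (mod 2).
  s_3 = 1 + 1 + 1 + 1 + 0 + 1 + 0 + 1 = 6 ≡ 0 (mod 2).
  s_4 = 0 + 1 + 1 + 1 + 1 + 1 + 0 + 1 = 6 ≡ 0 (mod 2).
s = (1, 1, 0, 0)^T — this equals column 12 of H (binary 1100), so error is at position 12.
Correct: flip bit 12 of r = 011011111011001 to get c = 011011111010001.


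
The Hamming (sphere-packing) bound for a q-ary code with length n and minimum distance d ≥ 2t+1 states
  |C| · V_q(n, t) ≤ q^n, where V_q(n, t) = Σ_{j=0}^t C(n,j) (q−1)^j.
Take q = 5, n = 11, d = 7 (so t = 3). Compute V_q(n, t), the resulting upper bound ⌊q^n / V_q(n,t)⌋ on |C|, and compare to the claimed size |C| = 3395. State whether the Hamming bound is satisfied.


V_q(n, t) = 11485, q^n = 48828125, Hamming bound = 4251, |C| = 3395 ≤ bound (satisfied).

Step 1: Compute V_q(n, t) = Σ_{j=0}^3 C(n, j) (q−1)^j.
  j = 0: C(11,0)·(4)^0 = 1·1 = 1.
  j = 1: C(11,1)·(4)^1 = 11·4 = 44.
  j = 2: C(11,2)·(4)^2 = 55·16 = 880.
  j = 3: C(11,3)·(4)^3 = 165·64 = 10560.
  V_q(n, t) = 1 + 44 + 880 + 10560 = 11485.
Step 2: q^n = 5^11 = 48828125.
Step 3: Hamming bound ⌊q^n / V_q(n,t)⌋ = ⌊48828125/11485⌋ = 4251.
Step 4: Compare |C| = 3395 to 4251: satisfied.
The claimed |C| lies below the Hamming bound.


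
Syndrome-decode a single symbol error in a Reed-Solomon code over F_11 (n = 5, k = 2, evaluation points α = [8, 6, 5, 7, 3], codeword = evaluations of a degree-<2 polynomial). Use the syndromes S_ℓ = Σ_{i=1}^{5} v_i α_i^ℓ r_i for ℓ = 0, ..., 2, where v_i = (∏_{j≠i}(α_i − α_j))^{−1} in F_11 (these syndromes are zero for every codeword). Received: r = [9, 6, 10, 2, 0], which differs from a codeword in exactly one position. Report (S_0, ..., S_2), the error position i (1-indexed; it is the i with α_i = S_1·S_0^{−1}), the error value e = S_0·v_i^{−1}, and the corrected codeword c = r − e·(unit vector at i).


S = (7, 10, 8), error at position 5, error magnitude e = 4, c = [9, 6, 10, 2, 7].

Step 1: column multipliers v_i = (∏_{j≠i}(α_i − α_j))^{−1} mod 11.
  i = 1 (α = 8): (8−6)(8−5)(8−7)(8−3) = 2·3·1·5 = 30 ≡ 8, so v_1 = 8^{−1} = 7 (mod 11).
  i = 2 (α = 6): (6−8)(6−5)(6−7)(6−3) = (−2)·1·(−1)·3 = 6 ≡ 6, so v_2 = 6^{−1} = 2 (mod 11).
  i = 3 (α = 5): (5−8)(5−6)(5−7)(5−3) = (−3)·(−1)·(−2)·2 = −12 ≡ 10, so v_3 = 10^{−1} = 10 (mod 11).
  i = 4 (α = 7): (7−8)(7−6)(7−5)(7−3) = (−1)·1·2·4 = −8 ≡ 3, so v_4 = 3^{−1} = 4 (mod 11).
  i = 5 (α = 3): (3−8)(3−6)(3−5)(3−7) = (−5)·(−3)·(−2)·(−4) = 120 ≡ 10, so v_5 = 10^{−1} = 10 (mod 11).
  v = [7, 2, 10, 4, 10].
Step 2: syndromes of r = [9, 6, 10, 2, 0] (all sums mod 11).
  S_0 = Σ v_i r_i = 7·9 + 2·6 + 10·10 + 4·2 + 10·0 = 183 ≡ 7.
  S_1 = Σ v_i α_i r_i = 7·8·9 + 2·6·6 + 10·5·10 + 4·7·2 + 10·3·0 = 1132 ≡ 10.
  α_i^2 mod 11 = [9, 3, 3, 5, 9].
  S_2 = Σ v_i α_i^2 r_i = 7·9·9 + 2·3·6 + 10·3·10 + 4·5·2 + 10·9·0 = 943 ≡ 8.
  S = (7, 10, 8) ≠ 0, so r is not a codeword (an error is present).
Step 3: locate the error. For a single error e at position i, S_ℓ = v_i·e·α_i^ℓ, so α_err = S_1/S_0.
  S_0^{−1} = 7^{−1} = 8 (mod 11), so α_err = 10·8 = 80 ≡ 3 = α_5. Error position i = 5.
  Consistency check: S_2/S_1 = 8·10 = 80 ≡ 3 = α_err ✓ (single-error assumption holds).
Step 4: error magnitude e = S_0/v_5 = S_0·∏_{j≠5}(α_5 − α_j) = 7·10 = 70 ≡ 4 (mod 11).
Step 5: correct position 5: c_5 = r_5 − e = 0 − 4 ≡ 7 (mod 11). Hence c = [9, 6, 10, 2, 7].
  Check: interpolating c through the α_i gives m(x) = 8 + 7·x (degree < 2) with m(α_i) = c_i for every i, so c is indeed a codeword.


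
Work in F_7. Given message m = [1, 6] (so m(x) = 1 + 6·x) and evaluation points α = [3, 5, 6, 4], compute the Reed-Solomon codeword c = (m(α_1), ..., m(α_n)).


c = [5, 3, 2, 4]

Message polynomial: m(x) = 1 + 6·x (mod 7).
For each evaluation point α_i, compute m(α_i) mod 7:
  α_1 = 3: Horner steps 6 → 5, so m(3) = 5.
  α_2 = 5: Horner steps 6 → 3, so m(5) = 3.
  α_3 = 6: Horner steps 6 → 2, so m(6) = 2.
  α_4 = 4: Horner steps 6 → 4, so m(4) = 4.
Codeword c = [5, 3, 2, 4] ∈ F_7^4.


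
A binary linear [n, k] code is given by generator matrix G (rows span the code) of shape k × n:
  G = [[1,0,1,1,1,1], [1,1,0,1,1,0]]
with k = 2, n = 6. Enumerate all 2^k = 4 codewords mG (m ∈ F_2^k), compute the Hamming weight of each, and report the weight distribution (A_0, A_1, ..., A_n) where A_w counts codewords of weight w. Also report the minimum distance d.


Weight distribution: A_0 = 1, A_3 = 1, A_4 = 1, A_5 = 1. Minimum distance d = 3.

Enumerate all 2^2 = 4 messages m ∈ F_2^2.
For each, compute codeword c = mG in F_2^6, then tally its weight.
  m = 00 → c = 000000, weight = 0.
  m = 10 → c = 101111, weight = 5.
  m = 01 → c = 110110, weight = 4.
  m = 11 → c = 011001, weight = 3.
Tally weights:
  weight 0: 1 codewords.
  weight 3: 1 codewords.
  weight 4: 1 codewords.
  weight 5: 1 codewords.
Minimum distance d = smallest w > 0 with A_w > 0 = 3.
Sanity: Σ A_w = 4 = 2^2 = 4 ✓.


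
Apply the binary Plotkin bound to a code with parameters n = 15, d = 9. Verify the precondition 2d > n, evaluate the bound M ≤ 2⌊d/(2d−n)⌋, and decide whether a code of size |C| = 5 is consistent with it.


Plotkin bound M ≤ 6; given |C| = 5 ≤ bound (satisfied).

Check applicability: 2d = 18, n = 15.
2d − n = 3 > 0, so Plotkin applies.
Compute d/(2d−n) = 9/3 ≈ 3.0000.
⌊d/(2d−n)⌋ = 3.
Plotkin bound: M ≤ 2·3 = 6.
Given |C| = 5, check: satisfied.
This |C| is below the Plotkin bound.


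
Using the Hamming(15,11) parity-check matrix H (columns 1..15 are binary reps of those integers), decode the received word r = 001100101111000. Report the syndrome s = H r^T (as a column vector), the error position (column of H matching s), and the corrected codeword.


s = (0, 1, 0, 0)^T, error position = 4, corrected codeword c = 001000101111000

Compute s = H r^T mod 2 one row at a time:
  s_1 = 0 + 1 + 1 + 1 + 1 + 0 + 0 + 0 = 4 ≡ 0 (mod 2).
  s_2 = 1 + 0 + 0 + 1 + 1 + 0 + 0 + 0 = 3 ≡ 1 (mod 2).
  s_3 = 0 + 1 + 0 + 1 + 1 + 1 + 0 + 0 = 4 ≡ 0 (mod 2).
  s_4 = 0 + 1 + 0 + 1 + 1 + 1 + 0 + 0 = 4 ≡ 0 (mod 2).
s = (0, 1, 0, 0)^T — this equals column 4 of H (binary 0100), so error is at position 4.
Correct: flip bit 4 of r = 001100101111000 to get c = 001000101111000.


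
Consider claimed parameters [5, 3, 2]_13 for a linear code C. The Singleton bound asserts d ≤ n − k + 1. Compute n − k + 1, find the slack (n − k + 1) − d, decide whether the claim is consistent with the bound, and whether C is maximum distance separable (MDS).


Singleton RHS = n − k + 1 = 3, slack = 1, bound satisfied, not MDS.

Singleton bound: d ≤ n − k + 1.
Here n = 5, k = 3, so n − k + 1 = 3.
Given d = 2, check d ≤ 3: YES.
Slack = (n − k + 1) − d = 1.
The code is NOT MDS (slack = 1 > 0).
Description: the claimed parameters are [5, 3, 2]_13; such a code would be non-MDS.


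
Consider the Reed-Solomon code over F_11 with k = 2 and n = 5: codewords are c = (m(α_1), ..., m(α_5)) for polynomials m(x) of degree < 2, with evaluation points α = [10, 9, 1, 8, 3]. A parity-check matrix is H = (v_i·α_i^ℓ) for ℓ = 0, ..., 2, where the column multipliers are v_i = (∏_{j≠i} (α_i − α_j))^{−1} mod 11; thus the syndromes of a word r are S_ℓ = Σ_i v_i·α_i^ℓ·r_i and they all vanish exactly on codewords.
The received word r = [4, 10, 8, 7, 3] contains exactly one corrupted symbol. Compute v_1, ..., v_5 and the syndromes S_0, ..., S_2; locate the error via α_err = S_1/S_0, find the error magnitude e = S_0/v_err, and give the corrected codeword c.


S = (7, 4, 7), error at position 1, error magnitude e = 2, c = [2, 10, 8, 7, 3].

Step 1: column multipliers v_i = (∏_{j≠i}(α_i − α_j))^{−1} mod 11.
  i = 1 (α = 10): (10−9)(10−1)(10−8)(10−3) = 1·9·2·7 = 126 ≡ 5, so v_1 = 5^{−1} = 9 (mod 11).
  i = 2 (α = 9): (9−10)(9−1)(9−8)(9−3) = (−1)·8·1·6 = −48 ≡ 7, so v_2 = 7^{−1} = 8 (mod 11).
  i = 3 (α = 1): (1−10)(1−9)(1−8)(1−3) = (−9)·(−8)·(−7)·(−2) = 1008 ≡ 7, so v_3 = 7^{−1} = 8 (mod 11).
  i = 4 (α = 8): (8−10)(8−9)(8−1)(8−3) = (−2)·(−1)·7·5 = 70 ≡ 4, so v_4 = 4^{−1} = 3 (mod 11).
  i = 5 (α = 3): (3−10)(3−9)(3−1)(3−8) = (−7)·(−6)·2·(−5) = −420 ≡ 9, so v_5 = 9^{−1} = 5 (mod 11).
  v = [9, 8, 8, 3, 5].
Step 2: syndromes of r = [4, 10, 8, 7, 3] (all sums mod 11).
  S_0 = Σ v_i r_i = 9·4 + 8·10 + 8·8 + 3·7 + 5·3 = 216 ≡ 7.
  S_1 = Σ v_i α_i r_i = 9·10·4 + 8·9·10 + 8·1·8 + 3·8·7 + 5·3·3 = 1357 ≡ 4.
  α_i^2 mod 11 = [1, 4, 1, 9, 9].
  S_2 = Σ v_i α_i^2 r_i = 9·1·4 + 8·4·10 + 8·1·8 + 3·9·7 + 5·9·3 = 744 ≡ 7.
  S = (7, 4, 7) ≠ 0, so r is not a codeword (an error is present).
Step 3: locate the error. For a single error e at position i, S_ℓ = v_i·e·α_i^ℓ, so α_err = S_1/S_0.
  S_0^{−1} = 7^{−1} = 8 (mod 11), so α_err = 4·8 = 32 ≡ 10 = α_1. Error position i = 1.
  Consistency check: S_2/S_1 = 7·3 = 21 ≡ 10 = α_err ✓ (single-error assumption holds).
Step 4: error magnitude e = S_0/v_1 = S_0·∏_{j≠1}(α_1 − α_j) = 7·5 = 35 ≡ 2 (mod 11).
Step 5: correct position 1: c_1 = r_1 − e = 4 − 2 ≡ 2 (mod 11). Hence c = [2, 10, 8, 7, 3].
  Check: interpolating c through the α_i gives m(x) = 5 + 3·x (degree < 2) with m(α_i) = c_i for every i, so c is indeed a codeword.


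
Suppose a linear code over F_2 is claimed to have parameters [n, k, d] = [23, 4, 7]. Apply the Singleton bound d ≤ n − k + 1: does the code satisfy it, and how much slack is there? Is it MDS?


Singleton RHS = n − k + 1 = 20, slack = 13, bound satisfied, not MDS.

Singleton bound: d ≤ n − k + 1.
Here n = 23, k = 4, so n − k + 1 = 20.
Given d = 7, check d ≤ 20: YES.
Slack = (n − k + 1) − d = 13.
The code is NOT MDS (slack = 13 > 0).
Description: the claimed parameters are [23, 4, 7]_2; such a code would be non-MDS.


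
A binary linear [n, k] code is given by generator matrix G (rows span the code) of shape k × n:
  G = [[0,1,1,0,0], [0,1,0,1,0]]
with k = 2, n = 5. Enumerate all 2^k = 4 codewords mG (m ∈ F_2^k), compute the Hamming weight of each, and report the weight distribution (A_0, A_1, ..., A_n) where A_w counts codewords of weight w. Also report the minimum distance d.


Weight distribution: A_0 = 1, A_2 = 3. Minimum distance d = 2.

Enumerate all 2^2 = 4 messages m ∈ F_2^2.
For each, compute codeword c = mG in F_2^5, then tally its weight.
  m = 00 → c = 00000, weight = 0.
  m = 10 → c = 01100, weight = 2.
  m = 01 → c = 01010, weight = 2.
  m = 11 → c = 00110, weight = 2.
Tally weights:
  weight 0: 1 codewords.
  weight 2: 3 codewords.
Minimum distance d = smallest w > 0 with A_w > 0 = 2.
Sanity: Σ A_w = 4 = 2^2 = 4 ✓.


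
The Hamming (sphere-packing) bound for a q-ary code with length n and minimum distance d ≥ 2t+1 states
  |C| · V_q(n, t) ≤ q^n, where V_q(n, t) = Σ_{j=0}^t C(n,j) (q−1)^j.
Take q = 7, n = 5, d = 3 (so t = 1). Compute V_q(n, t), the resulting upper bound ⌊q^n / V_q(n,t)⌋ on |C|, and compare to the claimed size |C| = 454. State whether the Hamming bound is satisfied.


V_q(n, t) = 31, q^n = 16807, Hamming bound = 542, |C| = 454 ≤ bound (satisfied).

Step 1: Compute V_q(n, t) = Σ_{j=0}^1 C(n, j) (q−1)^j.
  j = 0: C(5,0)·(6)^0 = 1·1 = 1.
  j = 1: C(5,1)·(6)^1 = 5·6 = 30.
  V_q(n, t) = 1 + 30 = 31.
Step 2: q^n = 7^5 = 16807.
Step 3: Hamming bound ⌊q^n / V_q(n,t)⌋ = ⌊16807/31⌋ = 542.
Step 4: Compare |C| = 454 to 542: satisfied.
The claimed |C| lies below the Hamming bound.


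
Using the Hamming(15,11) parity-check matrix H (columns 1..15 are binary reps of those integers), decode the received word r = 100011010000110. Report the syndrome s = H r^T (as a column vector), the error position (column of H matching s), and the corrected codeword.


s = (1, 0, 0, 1)^T, error position = 9, corrected codeword c = 100011011000110

Compute s = H r^T mod 2 one row at a time:
  s_1 = 1 + 0 + 0 + 0 + 0 + 1 + 1 + 0 = 3 ≡ 1 (mod 2).
  s_2 = 0 + 1 + 1 + 0 + 0 + 1 + 1 + 0 = 4 ≡ 0 (mod 2).
  s_3 = 0 + 0 + 1 + 0 + 0 + 0 + 1 + 0 = 2 ≡ 0 (mod 2).
  s_4 = 1 + 0 + 1 + 0 + 0 + 0 + 1 + 0 = 3 ≡ 1 (mod 2).
s = (1, 0, 0, 1)^T — this equals column 9 of H (binary 1001), so error is at position 9.
Correct: flip bit 9 of r = 100011010000110 to get c = 100011011000110.


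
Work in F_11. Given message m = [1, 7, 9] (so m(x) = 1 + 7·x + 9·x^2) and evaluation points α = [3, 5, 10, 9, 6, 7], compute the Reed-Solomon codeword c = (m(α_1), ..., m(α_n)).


c = [4, 8, 3, 1, 4, 7]

Message polynomial: m(x) = 1 + 7·x + 9·x^2 (mod 11).
For each evaluation point α_i, compute m(α_i) mod 11:
  α_1 = 3: Horner steps 9 → 1 → 4, so m(3) = 4.
  α_2 = 5: Horner steps 9 → 8 → 8, so m(5) = 8.
  α_3 = 10: Horner steps 9 → 9 → 3, so m(10) = 3.
  α_4 = 9: Horner steps 9 → 0 → 1, so m(9) = 1.
  α_5 = 6: Horner steps 9 → 6 → 4, so m(6) = 4.
  α_6 = 7: Horner steps 9 → 4 → 7, so m(7) = 7.
Codeword c = [4, 8, 3, 1, 4, 7] ∈ F_11^6.


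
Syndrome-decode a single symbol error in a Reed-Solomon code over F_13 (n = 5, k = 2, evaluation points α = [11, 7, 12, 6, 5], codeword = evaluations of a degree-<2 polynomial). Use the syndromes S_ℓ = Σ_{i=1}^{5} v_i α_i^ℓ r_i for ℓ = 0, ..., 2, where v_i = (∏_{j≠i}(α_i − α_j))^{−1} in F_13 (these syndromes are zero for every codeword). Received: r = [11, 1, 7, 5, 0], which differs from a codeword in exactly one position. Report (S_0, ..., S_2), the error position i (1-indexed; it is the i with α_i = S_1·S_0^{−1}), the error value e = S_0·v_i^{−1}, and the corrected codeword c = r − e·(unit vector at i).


S = (5, 12, 8), error at position 5, error magnitude e = 4, c = [11, 1, 7, 5, 9].

Step 1: column multipliers v_i = (∏_{j≠i}(α_i − α_j))^{−1} mod 13.
  i = 1 (α = 11): (11−7)(11−12)(11−6)(11−5) = 4·(−1)·5·6 = −120 ≡ 10, so v_1 = 10^{−1} = 4 (mod 13).
  i = 2 (α = 7): (7−11)(7−12)(7−6)(7−5) = (−4)·(−5)·1·2 = 40 ≡ 1, so v_2 = 1^{−1} = 1 (mod 13).
  i = 3 (α = 12): (12−11)(12−7)(12−6)(12−5) = 1·5·6·7 = 210 ≡ 2, so v_3 = 2^{−1} = 7 (mod 13).
  i = 4 (α = 6): (6−11)(6−7)(6−12)(6−5) = (−5)·(−1)·(−6)·1 = −30 ≡ 9, so v_4 = 9^{−1} = 3 (mod 13).
  i = 5 (α = 5): (5−11)(5−7)(5−12)(5−6) = (−6)·(−2)·(−7)·(−1) = 84 ≡ 6, so v_5 = 6^{−1} = 11 (mod 13).
  v = [4, 1, 7, 3, 11].
Step 2: syndromes of r = [11, 1, 7, 5, 0] (all sums mod 13).
  S_0 = Σ v_i r_i = 4·11 + 1·1 + 7·7 + 3·5 + 11·0 = 109 ≡ 5.
  S_1 = Σ v_i α_i r_i = 4·11·11 + 1·7·1 + 7·12·7 + 3·6·5 + 11·5·0 = 1169 ≡ 12.
  α_i^2 mod 13 = [4, 10, 1, 10, 12].
  S_2 = Σ v_i α_i^2 r_i = 4·4·11 + 1·10·1 + 7·1·7 + 3·10·5 + 11·12·0 = 385 ≡ 8.
  S = (5, 12, 8) ≠ 0, so r is not a codeword (an error is present).
Step 3: locate the error. For a single error e at position i, S_ℓ = v_i·e·α_i^ℓ, so α_err = S_1/S_0.
  S_0^{−1} = 5^{−1} = 8 (mod 13), so α_err = 12·8 = 96 ≡ 5 = α_5. Error position i = 5.
  Consistency check: S_2/S_1 = 8·12 = 96 ≡ 5 = α_err ✓ (single-error assumption holds).
Step 4: error magnitude e = S_0/v_5 = S_0·∏_{j≠5}(α_5 − α_j) = 5·6 = 30 ≡ 4 (mod 13).
Step 5: correct position 5: c_5 = r_5 − e = 0 − 4 ≡ 9 (mod 13). Hence c = [11, 1, 7, 5, 9].
  Check: interpolating c through the α_i gives m(x) = 3 + 9·x (degree < 2) with m(α_i) = c_i for every i, so c is indeed a codeword.


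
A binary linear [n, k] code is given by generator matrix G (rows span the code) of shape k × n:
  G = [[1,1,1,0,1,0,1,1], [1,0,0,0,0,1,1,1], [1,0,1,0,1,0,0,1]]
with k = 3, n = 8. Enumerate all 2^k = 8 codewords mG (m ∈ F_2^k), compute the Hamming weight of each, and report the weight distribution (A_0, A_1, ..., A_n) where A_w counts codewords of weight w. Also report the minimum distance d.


Weight distribution: A_0 = 1, A_2 = 1, A_4 = 5, A_6 = 1. Minimum distance d = 2.

Enumerate all 2^3 = 8 messages m ∈ F_2^3.
For each, compute codeword c = mG in F_2^8, then tally its weight.
  m = 000 → c = 00000000, weight = 0.
  m = 100 → c = 11101011, weight = 6.
  m = 010 → c = 10000111, weight = 4.
  m = 110 → c = 01101100, weight = 4.
  m = 001 → c = 10101001, weight = 4.
  m = 101 → c = 01000010, weight = 2.
  m = 011 → c = 00101110, weight = 4.
  m = 111 → c = 11000101, weight = 4.
Tally weights:
  weight 0: 1 codewords.
  weight 2: 1 codewords.
  weight 4: 5 codewords.
  weight 6: 1 codewords.
Minimum distance d = smallest w > 0 with A_w > 0 = 2.
Sanity: Σ A_w = 8 = 2^3 = 8 ✓.


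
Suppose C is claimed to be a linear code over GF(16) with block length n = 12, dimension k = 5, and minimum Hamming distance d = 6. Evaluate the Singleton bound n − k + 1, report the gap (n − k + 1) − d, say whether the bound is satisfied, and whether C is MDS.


Singleton RHS = n − k + 1 = 8, slack = 2, bound satisfied, not MDS.

Singleton bound: d ≤ n − k + 1.
Here n = 12, k = 5, so n − k + 1 = 8.
Given d = 6, check d ≤ 8: YES.
Slack = (n − k + 1) − d = 2.
The code is NOT MDS (slack = 2 > 0).
Description: the claimed parameters are [12, 5, 6]_16; such a code would be non-MDS.


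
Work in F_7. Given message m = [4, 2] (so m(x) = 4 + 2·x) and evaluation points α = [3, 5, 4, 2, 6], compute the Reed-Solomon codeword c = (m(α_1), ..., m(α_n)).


c = [3, 0, 5, 1, 2]

Message polynomial: m(x) = 4 + 2·x (mod 7).
For each evaluation point α_i, compute m(α_i) mod 7:
  α_1 = 3: Horner steps 2 → 3, so m(3) = 3.
  α_2 = 5: Horner steps 2 → 0, so m(5) = 0.
  α_3 = 4: Horner steps 2 → 5, so m(4) = 5.
  α_4 = 2: Horner steps 2 → 1, so m(2) = 1.
  α_5 = 6: Horner steps 2 → 2, so m(6) = 2.
Codeword c = [3, 0, 5, 1, 2] ∈ F_7^5.


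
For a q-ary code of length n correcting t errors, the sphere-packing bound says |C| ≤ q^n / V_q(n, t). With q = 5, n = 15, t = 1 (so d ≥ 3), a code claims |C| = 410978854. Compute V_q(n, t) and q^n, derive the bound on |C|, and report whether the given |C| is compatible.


V_q(n, t) = 61, q^n = 30517578125, Hamming bound = 500288165, |C| = 410978854 ≤ bound (satisfied).

Step 1: Compute V_q(n, t) = Σ_{j=0}^1 C(n, j) (q−1)^j.
  j = 0: C(15,0)·(4)^0 = 1·1 = 1.
  j = 1: C(15,1)·(4)^1 = 15·4 = 60.
  V_q(n, t) = 1 + 60 = 61.
Step 2: q^n = 5^15 = 30517578125.
Step 3: Hamming bound ⌊q^n / V_q(n,t)⌋ = ⌊30517578125/61⌋ = 500288165.
Step 4: Compare |C| = 410978854 to 500288165: satisfied.
The claimed |C| lies below the Hamming bound.


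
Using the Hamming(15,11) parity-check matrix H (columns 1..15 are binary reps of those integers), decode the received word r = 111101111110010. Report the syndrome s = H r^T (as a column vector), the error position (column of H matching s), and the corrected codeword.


s = (1, 0, 1, 1)^T, error position = 11, corrected codeword c = 111101111100010

Compute s = H r^T mod 2 one row at a time:
  s_1 = 1 + 1 + 1 + 1 + 0 + 0 + 1 + 0 = 5 ≡ 1 (mod 2).
  s_2 = 1 + 0 + 1 + 1 + 0 + 0 + 1 + 0 = 4 ≡ 0 (mod 2).
  s_3 = 1 + 1 + 1 + 1 + 1 + 1 + 1 + 0 = 7 ≡ 1 (mod 2).
  s_4 = 1 + 1 + 0 + 1 + 1 + 1 + 0 + 0 = 5 ≡ 1 (mod 2).
s = (1, 0, 1, 1)^T — this equals column 11 of H (binary 1011), so error is at position 11.
Correct: flip bit 11 of r = 111101111110010 to get c = 111101111100010.


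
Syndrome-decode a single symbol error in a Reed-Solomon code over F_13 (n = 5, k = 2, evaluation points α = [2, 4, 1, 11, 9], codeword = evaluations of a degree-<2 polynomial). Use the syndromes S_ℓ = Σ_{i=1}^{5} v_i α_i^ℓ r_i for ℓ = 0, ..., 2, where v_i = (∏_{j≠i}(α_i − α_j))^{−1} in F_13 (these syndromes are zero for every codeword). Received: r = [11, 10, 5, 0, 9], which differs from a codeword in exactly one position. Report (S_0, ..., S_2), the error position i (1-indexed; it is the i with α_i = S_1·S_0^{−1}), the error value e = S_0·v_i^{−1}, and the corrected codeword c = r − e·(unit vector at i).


S = (5, 6, 2), error at position 5, error magnitude e = 8, c = [11, 10, 5, 0, 1].

Step 1: column multipliers v_i = (∏_{j≠i}(α_i − α_j))^{−1} mod 13.
  i = 1 (α = 2): (2−4)(2−1)(2−11)(2−9) = (−2)·1·(−9)·(−7) = −126 ≡ 4, so v_1 = 4^{−1} = 10 (mod 13).
  i = 2 (α = 4): (4−2)(4−1)(4−11)(4−9) = 2·3·(−7)·(−5) = 210 ≡ 2, so v_2 = 2^{−1} = 7 (mod 13).
  i = 3 (α = 1): (1−2)(1−4)(1−11)(1−9) = (−1)·(−3)·(−10)·(−8) = 240 ≡ 6, so v_3 = 6^{−1} = 11 (mod 13).
  i = 4 (α = 11): (11−2)(11−4)(11−1)(11−9) = 9·7·10·2 = 1260 ≡ 12, so v_4 = 12^{−1} = 12 (mod 13).
  i = 5 (α = 9): (9−2)(9−4)(9−1)(9−11) = 7·5·8·(−2) = −560 ≡ 12, so v_5 = 12^{−1} = 12 (mod 13).
  v = [10, 7, 11, 12, 12].
Step 2: syndromes of r = [11, 10, 5, 0, 9] (all sums mod 13).
  S_0 = Σ v_i r_i = 10·11 + 7·10 + 11·5 + 12·0 + 12·9 = 343 ≡ 5.
  S_1 = Σ v_i α_i r_i = 10·2·11 + 7·4·10 + 11·1·5 + 12·11·0 + 12·9·9 = 1527 ≡ 6.
  α_i^2 mod 13 = [4, 3, 1, 4, 3].
  S_2 = Σ v_i α_i^2 r_i = 10·4·11 + 7·3·10 + 11·1·5 + 12·4·0 + 12·3·9 = 1029 ≡ 2.
  S = (5, 6, 2) ≠ 0, so r is not a codeword (an error is present).
Step 3: locate the error. For a single error e at position i, S_ℓ = v_i·e·α_i^ℓ, so α_err = S_1/S_0.
  S_0^{−1} = 5^{−1} = 8 (mod 13), so α_err = 6·8 = 48 ≡ 9 = α_5. Error position i = 5.
  Consistency check: S_2/S_1 = 2·11 = 22 ≡ 9 = α_err ✓ (single-error assumption holds).
Step 4: error magnitude e = S_0/v_5 = S_0·∏_{j≠5}(α_5 − α_j) = 5·12 = 60 ≡ 8 (mod 13).
Step 5: correct position 5: c_5 = r_5 − e = 9 − 8 ≡ 1 (mod 13). Hence c = [11, 10, 5, 0, 1].
  Check: interpolating c through the α_i gives m(x) = 12 + 6·x (degree < 2) with m(α_i) = c_i for every i, so c is indeed a codeword.
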